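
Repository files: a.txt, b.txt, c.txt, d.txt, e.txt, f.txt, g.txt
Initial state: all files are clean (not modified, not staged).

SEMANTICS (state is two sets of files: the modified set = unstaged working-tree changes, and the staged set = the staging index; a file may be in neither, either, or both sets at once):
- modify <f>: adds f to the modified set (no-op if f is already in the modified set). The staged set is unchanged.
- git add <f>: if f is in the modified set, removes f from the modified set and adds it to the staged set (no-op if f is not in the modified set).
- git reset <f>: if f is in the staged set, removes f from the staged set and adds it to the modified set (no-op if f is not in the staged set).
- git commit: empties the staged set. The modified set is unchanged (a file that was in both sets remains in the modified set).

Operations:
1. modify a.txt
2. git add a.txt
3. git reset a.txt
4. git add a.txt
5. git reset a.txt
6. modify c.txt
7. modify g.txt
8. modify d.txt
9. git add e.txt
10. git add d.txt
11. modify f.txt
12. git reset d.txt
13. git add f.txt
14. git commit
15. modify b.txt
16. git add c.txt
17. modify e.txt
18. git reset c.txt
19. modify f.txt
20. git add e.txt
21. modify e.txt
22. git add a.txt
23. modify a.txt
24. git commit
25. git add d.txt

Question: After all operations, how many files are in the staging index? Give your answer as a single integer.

Answer: 1

Derivation:
After op 1 (modify a.txt): modified={a.txt} staged={none}
After op 2 (git add a.txt): modified={none} staged={a.txt}
After op 3 (git reset a.txt): modified={a.txt} staged={none}
After op 4 (git add a.txt): modified={none} staged={a.txt}
After op 5 (git reset a.txt): modified={a.txt} staged={none}
After op 6 (modify c.txt): modified={a.txt, c.txt} staged={none}
After op 7 (modify g.txt): modified={a.txt, c.txt, g.txt} staged={none}
After op 8 (modify d.txt): modified={a.txt, c.txt, d.txt, g.txt} staged={none}
After op 9 (git add e.txt): modified={a.txt, c.txt, d.txt, g.txt} staged={none}
After op 10 (git add d.txt): modified={a.txt, c.txt, g.txt} staged={d.txt}
After op 11 (modify f.txt): modified={a.txt, c.txt, f.txt, g.txt} staged={d.txt}
After op 12 (git reset d.txt): modified={a.txt, c.txt, d.txt, f.txt, g.txt} staged={none}
After op 13 (git add f.txt): modified={a.txt, c.txt, d.txt, g.txt} staged={f.txt}
After op 14 (git commit): modified={a.txt, c.txt, d.txt, g.txt} staged={none}
After op 15 (modify b.txt): modified={a.txt, b.txt, c.txt, d.txt, g.txt} staged={none}
After op 16 (git add c.txt): modified={a.txt, b.txt, d.txt, g.txt} staged={c.txt}
After op 17 (modify e.txt): modified={a.txt, b.txt, d.txt, e.txt, g.txt} staged={c.txt}
After op 18 (git reset c.txt): modified={a.txt, b.txt, c.txt, d.txt, e.txt, g.txt} staged={none}
After op 19 (modify f.txt): modified={a.txt, b.txt, c.txt, d.txt, e.txt, f.txt, g.txt} staged={none}
After op 20 (git add e.txt): modified={a.txt, b.txt, c.txt, d.txt, f.txt, g.txt} staged={e.txt}
After op 21 (modify e.txt): modified={a.txt, b.txt, c.txt, d.txt, e.txt, f.txt, g.txt} staged={e.txt}
After op 22 (git add a.txt): modified={b.txt, c.txt, d.txt, e.txt, f.txt, g.txt} staged={a.txt, e.txt}
After op 23 (modify a.txt): modified={a.txt, b.txt, c.txt, d.txt, e.txt, f.txt, g.txt} staged={a.txt, e.txt}
After op 24 (git commit): modified={a.txt, b.txt, c.txt, d.txt, e.txt, f.txt, g.txt} staged={none}
After op 25 (git add d.txt): modified={a.txt, b.txt, c.txt, e.txt, f.txt, g.txt} staged={d.txt}
Final staged set: {d.txt} -> count=1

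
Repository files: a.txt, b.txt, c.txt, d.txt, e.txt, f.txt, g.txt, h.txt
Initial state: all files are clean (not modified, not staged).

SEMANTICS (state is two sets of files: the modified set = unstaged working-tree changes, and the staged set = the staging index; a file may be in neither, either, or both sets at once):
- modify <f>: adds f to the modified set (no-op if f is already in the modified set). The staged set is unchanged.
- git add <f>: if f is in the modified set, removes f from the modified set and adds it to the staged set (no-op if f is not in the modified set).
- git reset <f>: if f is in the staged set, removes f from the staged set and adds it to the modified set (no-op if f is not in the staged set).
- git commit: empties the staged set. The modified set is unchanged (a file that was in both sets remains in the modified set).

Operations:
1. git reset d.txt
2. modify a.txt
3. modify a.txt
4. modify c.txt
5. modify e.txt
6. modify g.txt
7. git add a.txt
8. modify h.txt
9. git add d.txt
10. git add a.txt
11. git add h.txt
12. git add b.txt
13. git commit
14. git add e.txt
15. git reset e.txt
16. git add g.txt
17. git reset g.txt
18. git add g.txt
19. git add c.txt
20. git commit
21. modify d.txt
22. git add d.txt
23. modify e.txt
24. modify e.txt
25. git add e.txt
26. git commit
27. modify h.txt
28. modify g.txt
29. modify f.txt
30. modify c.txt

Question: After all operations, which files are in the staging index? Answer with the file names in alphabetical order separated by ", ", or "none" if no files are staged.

Answer: none

Derivation:
After op 1 (git reset d.txt): modified={none} staged={none}
After op 2 (modify a.txt): modified={a.txt} staged={none}
After op 3 (modify a.txt): modified={a.txt} staged={none}
After op 4 (modify c.txt): modified={a.txt, c.txt} staged={none}
After op 5 (modify e.txt): modified={a.txt, c.txt, e.txt} staged={none}
After op 6 (modify g.txt): modified={a.txt, c.txt, e.txt, g.txt} staged={none}
After op 7 (git add a.txt): modified={c.txt, e.txt, g.txt} staged={a.txt}
After op 8 (modify h.txt): modified={c.txt, e.txt, g.txt, h.txt} staged={a.txt}
After op 9 (git add d.txt): modified={c.txt, e.txt, g.txt, h.txt} staged={a.txt}
After op 10 (git add a.txt): modified={c.txt, e.txt, g.txt, h.txt} staged={a.txt}
After op 11 (git add h.txt): modified={c.txt, e.txt, g.txt} staged={a.txt, h.txt}
After op 12 (git add b.txt): modified={c.txt, e.txt, g.txt} staged={a.txt, h.txt}
After op 13 (git commit): modified={c.txt, e.txt, g.txt} staged={none}
After op 14 (git add e.txt): modified={c.txt, g.txt} staged={e.txt}
After op 15 (git reset e.txt): modified={c.txt, e.txt, g.txt} staged={none}
After op 16 (git add g.txt): modified={c.txt, e.txt} staged={g.txt}
After op 17 (git reset g.txt): modified={c.txt, e.txt, g.txt} staged={none}
After op 18 (git add g.txt): modified={c.txt, e.txt} staged={g.txt}
After op 19 (git add c.txt): modified={e.txt} staged={c.txt, g.txt}
After op 20 (git commit): modified={e.txt} staged={none}
After op 21 (modify d.txt): modified={d.txt, e.txt} staged={none}
After op 22 (git add d.txt): modified={e.txt} staged={d.txt}
After op 23 (modify e.txt): modified={e.txt} staged={d.txt}
After op 24 (modify e.txt): modified={e.txt} staged={d.txt}
After op 25 (git add e.txt): modified={none} staged={d.txt, e.txt}
After op 26 (git commit): modified={none} staged={none}
After op 27 (modify h.txt): modified={h.txt} staged={none}
After op 28 (modify g.txt): modified={g.txt, h.txt} staged={none}
After op 29 (modify f.txt): modified={f.txt, g.txt, h.txt} staged={none}
After op 30 (modify c.txt): modified={c.txt, f.txt, g.txt, h.txt} staged={none}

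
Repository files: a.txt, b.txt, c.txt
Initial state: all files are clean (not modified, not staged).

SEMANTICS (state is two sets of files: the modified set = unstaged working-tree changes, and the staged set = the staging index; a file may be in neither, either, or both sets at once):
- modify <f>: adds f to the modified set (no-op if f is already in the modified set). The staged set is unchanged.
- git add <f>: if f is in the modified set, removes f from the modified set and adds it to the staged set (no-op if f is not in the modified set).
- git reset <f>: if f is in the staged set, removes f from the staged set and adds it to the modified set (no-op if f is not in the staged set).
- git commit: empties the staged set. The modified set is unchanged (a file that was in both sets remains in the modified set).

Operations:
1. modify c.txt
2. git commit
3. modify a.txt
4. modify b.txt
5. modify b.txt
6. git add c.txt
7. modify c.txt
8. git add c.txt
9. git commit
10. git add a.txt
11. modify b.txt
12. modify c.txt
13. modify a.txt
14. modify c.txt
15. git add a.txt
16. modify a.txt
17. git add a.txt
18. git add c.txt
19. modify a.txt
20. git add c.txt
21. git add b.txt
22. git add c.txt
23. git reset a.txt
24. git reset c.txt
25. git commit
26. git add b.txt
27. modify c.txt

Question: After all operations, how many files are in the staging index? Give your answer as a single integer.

After op 1 (modify c.txt): modified={c.txt} staged={none}
After op 2 (git commit): modified={c.txt} staged={none}
After op 3 (modify a.txt): modified={a.txt, c.txt} staged={none}
After op 4 (modify b.txt): modified={a.txt, b.txt, c.txt} staged={none}
After op 5 (modify b.txt): modified={a.txt, b.txt, c.txt} staged={none}
After op 6 (git add c.txt): modified={a.txt, b.txt} staged={c.txt}
After op 7 (modify c.txt): modified={a.txt, b.txt, c.txt} staged={c.txt}
After op 8 (git add c.txt): modified={a.txt, b.txt} staged={c.txt}
After op 9 (git commit): modified={a.txt, b.txt} staged={none}
After op 10 (git add a.txt): modified={b.txt} staged={a.txt}
After op 11 (modify b.txt): modified={b.txt} staged={a.txt}
After op 12 (modify c.txt): modified={b.txt, c.txt} staged={a.txt}
After op 13 (modify a.txt): modified={a.txt, b.txt, c.txt} staged={a.txt}
After op 14 (modify c.txt): modified={a.txt, b.txt, c.txt} staged={a.txt}
After op 15 (git add a.txt): modified={b.txt, c.txt} staged={a.txt}
After op 16 (modify a.txt): modified={a.txt, b.txt, c.txt} staged={a.txt}
After op 17 (git add a.txt): modified={b.txt, c.txt} staged={a.txt}
After op 18 (git add c.txt): modified={b.txt} staged={a.txt, c.txt}
After op 19 (modify a.txt): modified={a.txt, b.txt} staged={a.txt, c.txt}
After op 20 (git add c.txt): modified={a.txt, b.txt} staged={a.txt, c.txt}
After op 21 (git add b.txt): modified={a.txt} staged={a.txt, b.txt, c.txt}
After op 22 (git add c.txt): modified={a.txt} staged={a.txt, b.txt, c.txt}
After op 23 (git reset a.txt): modified={a.txt} staged={b.txt, c.txt}
After op 24 (git reset c.txt): modified={a.txt, c.txt} staged={b.txt}
After op 25 (git commit): modified={a.txt, c.txt} staged={none}
After op 26 (git add b.txt): modified={a.txt, c.txt} staged={none}
After op 27 (modify c.txt): modified={a.txt, c.txt} staged={none}
Final staged set: {none} -> count=0

Answer: 0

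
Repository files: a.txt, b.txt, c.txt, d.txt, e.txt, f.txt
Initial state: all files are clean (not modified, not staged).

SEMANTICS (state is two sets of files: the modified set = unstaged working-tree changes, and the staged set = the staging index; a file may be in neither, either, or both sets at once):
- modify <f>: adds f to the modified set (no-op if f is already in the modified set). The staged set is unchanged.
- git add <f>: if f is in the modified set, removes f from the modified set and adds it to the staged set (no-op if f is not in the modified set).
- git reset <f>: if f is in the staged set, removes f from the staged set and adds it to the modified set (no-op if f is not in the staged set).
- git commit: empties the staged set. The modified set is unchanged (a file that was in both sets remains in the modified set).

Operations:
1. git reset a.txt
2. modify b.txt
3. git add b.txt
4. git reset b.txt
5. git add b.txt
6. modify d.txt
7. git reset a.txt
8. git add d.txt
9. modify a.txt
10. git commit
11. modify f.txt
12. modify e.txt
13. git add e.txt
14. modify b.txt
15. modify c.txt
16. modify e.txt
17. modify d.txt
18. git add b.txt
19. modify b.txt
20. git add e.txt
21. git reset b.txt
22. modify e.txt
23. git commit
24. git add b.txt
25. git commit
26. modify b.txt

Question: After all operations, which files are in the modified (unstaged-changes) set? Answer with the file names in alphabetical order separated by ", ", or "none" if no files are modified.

Answer: a.txt, b.txt, c.txt, d.txt, e.txt, f.txt

Derivation:
After op 1 (git reset a.txt): modified={none} staged={none}
After op 2 (modify b.txt): modified={b.txt} staged={none}
After op 3 (git add b.txt): modified={none} staged={b.txt}
After op 4 (git reset b.txt): modified={b.txt} staged={none}
After op 5 (git add b.txt): modified={none} staged={b.txt}
After op 6 (modify d.txt): modified={d.txt} staged={b.txt}
After op 7 (git reset a.txt): modified={d.txt} staged={b.txt}
After op 8 (git add d.txt): modified={none} staged={b.txt, d.txt}
After op 9 (modify a.txt): modified={a.txt} staged={b.txt, d.txt}
After op 10 (git commit): modified={a.txt} staged={none}
After op 11 (modify f.txt): modified={a.txt, f.txt} staged={none}
After op 12 (modify e.txt): modified={a.txt, e.txt, f.txt} staged={none}
After op 13 (git add e.txt): modified={a.txt, f.txt} staged={e.txt}
After op 14 (modify b.txt): modified={a.txt, b.txt, f.txt} staged={e.txt}
After op 15 (modify c.txt): modified={a.txt, b.txt, c.txt, f.txt} staged={e.txt}
After op 16 (modify e.txt): modified={a.txt, b.txt, c.txt, e.txt, f.txt} staged={e.txt}
After op 17 (modify d.txt): modified={a.txt, b.txt, c.txt, d.txt, e.txt, f.txt} staged={e.txt}
After op 18 (git add b.txt): modified={a.txt, c.txt, d.txt, e.txt, f.txt} staged={b.txt, e.txt}
After op 19 (modify b.txt): modified={a.txt, b.txt, c.txt, d.txt, e.txt, f.txt} staged={b.txt, e.txt}
After op 20 (git add e.txt): modified={a.txt, b.txt, c.txt, d.txt, f.txt} staged={b.txt, e.txt}
After op 21 (git reset b.txt): modified={a.txt, b.txt, c.txt, d.txt, f.txt} staged={e.txt}
After op 22 (modify e.txt): modified={a.txt, b.txt, c.txt, d.txt, e.txt, f.txt} staged={e.txt}
After op 23 (git commit): modified={a.txt, b.txt, c.txt, d.txt, e.txt, f.txt} staged={none}
After op 24 (git add b.txt): modified={a.txt, c.txt, d.txt, e.txt, f.txt} staged={b.txt}
After op 25 (git commit): modified={a.txt, c.txt, d.txt, e.txt, f.txt} staged={none}
After op 26 (modify b.txt): modified={a.txt, b.txt, c.txt, d.txt, e.txt, f.txt} staged={none}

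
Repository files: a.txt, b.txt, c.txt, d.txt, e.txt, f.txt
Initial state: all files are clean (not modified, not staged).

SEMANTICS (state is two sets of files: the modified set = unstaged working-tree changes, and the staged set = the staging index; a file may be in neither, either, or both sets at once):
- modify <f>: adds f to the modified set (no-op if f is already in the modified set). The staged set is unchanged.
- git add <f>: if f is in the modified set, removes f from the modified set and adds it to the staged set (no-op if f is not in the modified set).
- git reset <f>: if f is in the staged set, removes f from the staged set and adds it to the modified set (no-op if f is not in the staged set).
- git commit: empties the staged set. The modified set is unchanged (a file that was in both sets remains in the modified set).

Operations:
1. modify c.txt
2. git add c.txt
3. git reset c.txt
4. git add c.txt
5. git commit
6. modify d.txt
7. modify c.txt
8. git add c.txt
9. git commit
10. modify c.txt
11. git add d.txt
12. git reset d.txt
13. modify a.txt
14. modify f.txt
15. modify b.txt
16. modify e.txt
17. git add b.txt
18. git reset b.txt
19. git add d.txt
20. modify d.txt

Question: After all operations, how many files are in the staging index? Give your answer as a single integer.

After op 1 (modify c.txt): modified={c.txt} staged={none}
After op 2 (git add c.txt): modified={none} staged={c.txt}
After op 3 (git reset c.txt): modified={c.txt} staged={none}
After op 4 (git add c.txt): modified={none} staged={c.txt}
After op 5 (git commit): modified={none} staged={none}
After op 6 (modify d.txt): modified={d.txt} staged={none}
After op 7 (modify c.txt): modified={c.txt, d.txt} staged={none}
After op 8 (git add c.txt): modified={d.txt} staged={c.txt}
After op 9 (git commit): modified={d.txt} staged={none}
After op 10 (modify c.txt): modified={c.txt, d.txt} staged={none}
After op 11 (git add d.txt): modified={c.txt} staged={d.txt}
After op 12 (git reset d.txt): modified={c.txt, d.txt} staged={none}
After op 13 (modify a.txt): modified={a.txt, c.txt, d.txt} staged={none}
After op 14 (modify f.txt): modified={a.txt, c.txt, d.txt, f.txt} staged={none}
After op 15 (modify b.txt): modified={a.txt, b.txt, c.txt, d.txt, f.txt} staged={none}
After op 16 (modify e.txt): modified={a.txt, b.txt, c.txt, d.txt, e.txt, f.txt} staged={none}
After op 17 (git add b.txt): modified={a.txt, c.txt, d.txt, e.txt, f.txt} staged={b.txt}
After op 18 (git reset b.txt): modified={a.txt, b.txt, c.txt, d.txt, e.txt, f.txt} staged={none}
After op 19 (git add d.txt): modified={a.txt, b.txt, c.txt, e.txt, f.txt} staged={d.txt}
After op 20 (modify d.txt): modified={a.txt, b.txt, c.txt, d.txt, e.txt, f.txt} staged={d.txt}
Final staged set: {d.txt} -> count=1

Answer: 1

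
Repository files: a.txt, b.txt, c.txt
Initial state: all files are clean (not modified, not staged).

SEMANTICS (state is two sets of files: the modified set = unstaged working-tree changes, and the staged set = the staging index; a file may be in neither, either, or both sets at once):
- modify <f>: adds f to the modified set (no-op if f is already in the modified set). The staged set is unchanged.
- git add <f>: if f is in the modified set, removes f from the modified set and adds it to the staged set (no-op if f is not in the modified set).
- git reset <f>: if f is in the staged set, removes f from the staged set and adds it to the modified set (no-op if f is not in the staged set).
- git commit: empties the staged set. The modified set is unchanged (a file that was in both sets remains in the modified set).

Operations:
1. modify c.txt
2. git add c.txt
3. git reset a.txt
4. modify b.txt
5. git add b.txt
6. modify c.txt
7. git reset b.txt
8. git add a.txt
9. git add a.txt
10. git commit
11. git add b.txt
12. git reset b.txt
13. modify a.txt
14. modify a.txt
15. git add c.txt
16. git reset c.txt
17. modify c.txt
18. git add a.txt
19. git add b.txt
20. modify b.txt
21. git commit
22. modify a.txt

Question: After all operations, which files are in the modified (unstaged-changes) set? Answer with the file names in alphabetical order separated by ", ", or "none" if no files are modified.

Answer: a.txt, b.txt, c.txt

Derivation:
After op 1 (modify c.txt): modified={c.txt} staged={none}
After op 2 (git add c.txt): modified={none} staged={c.txt}
After op 3 (git reset a.txt): modified={none} staged={c.txt}
After op 4 (modify b.txt): modified={b.txt} staged={c.txt}
After op 5 (git add b.txt): modified={none} staged={b.txt, c.txt}
After op 6 (modify c.txt): modified={c.txt} staged={b.txt, c.txt}
After op 7 (git reset b.txt): modified={b.txt, c.txt} staged={c.txt}
After op 8 (git add a.txt): modified={b.txt, c.txt} staged={c.txt}
After op 9 (git add a.txt): modified={b.txt, c.txt} staged={c.txt}
After op 10 (git commit): modified={b.txt, c.txt} staged={none}
After op 11 (git add b.txt): modified={c.txt} staged={b.txt}
After op 12 (git reset b.txt): modified={b.txt, c.txt} staged={none}
After op 13 (modify a.txt): modified={a.txt, b.txt, c.txt} staged={none}
After op 14 (modify a.txt): modified={a.txt, b.txt, c.txt} staged={none}
After op 15 (git add c.txt): modified={a.txt, b.txt} staged={c.txt}
After op 16 (git reset c.txt): modified={a.txt, b.txt, c.txt} staged={none}
After op 17 (modify c.txt): modified={a.txt, b.txt, c.txt} staged={none}
After op 18 (git add a.txt): modified={b.txt, c.txt} staged={a.txt}
After op 19 (git add b.txt): modified={c.txt} staged={a.txt, b.txt}
After op 20 (modify b.txt): modified={b.txt, c.txt} staged={a.txt, b.txt}
After op 21 (git commit): modified={b.txt, c.txt} staged={none}
After op 22 (modify a.txt): modified={a.txt, b.txt, c.txt} staged={none}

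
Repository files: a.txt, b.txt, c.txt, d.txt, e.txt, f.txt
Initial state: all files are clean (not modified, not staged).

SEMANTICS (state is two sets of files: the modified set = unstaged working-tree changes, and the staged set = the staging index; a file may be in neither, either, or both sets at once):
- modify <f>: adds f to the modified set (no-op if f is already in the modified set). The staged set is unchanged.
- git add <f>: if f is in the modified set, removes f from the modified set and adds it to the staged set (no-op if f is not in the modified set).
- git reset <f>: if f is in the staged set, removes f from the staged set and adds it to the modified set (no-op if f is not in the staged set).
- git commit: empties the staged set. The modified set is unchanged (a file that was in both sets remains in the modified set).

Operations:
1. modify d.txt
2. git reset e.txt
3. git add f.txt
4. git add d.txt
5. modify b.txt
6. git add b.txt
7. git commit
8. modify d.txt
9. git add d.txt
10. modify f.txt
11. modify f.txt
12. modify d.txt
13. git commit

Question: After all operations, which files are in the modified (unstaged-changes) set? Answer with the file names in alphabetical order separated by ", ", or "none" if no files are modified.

After op 1 (modify d.txt): modified={d.txt} staged={none}
After op 2 (git reset e.txt): modified={d.txt} staged={none}
After op 3 (git add f.txt): modified={d.txt} staged={none}
After op 4 (git add d.txt): modified={none} staged={d.txt}
After op 5 (modify b.txt): modified={b.txt} staged={d.txt}
After op 6 (git add b.txt): modified={none} staged={b.txt, d.txt}
After op 7 (git commit): modified={none} staged={none}
After op 8 (modify d.txt): modified={d.txt} staged={none}
After op 9 (git add d.txt): modified={none} staged={d.txt}
After op 10 (modify f.txt): modified={f.txt} staged={d.txt}
After op 11 (modify f.txt): modified={f.txt} staged={d.txt}
After op 12 (modify d.txt): modified={d.txt, f.txt} staged={d.txt}
After op 13 (git commit): modified={d.txt, f.txt} staged={none}

Answer: d.txt, f.txt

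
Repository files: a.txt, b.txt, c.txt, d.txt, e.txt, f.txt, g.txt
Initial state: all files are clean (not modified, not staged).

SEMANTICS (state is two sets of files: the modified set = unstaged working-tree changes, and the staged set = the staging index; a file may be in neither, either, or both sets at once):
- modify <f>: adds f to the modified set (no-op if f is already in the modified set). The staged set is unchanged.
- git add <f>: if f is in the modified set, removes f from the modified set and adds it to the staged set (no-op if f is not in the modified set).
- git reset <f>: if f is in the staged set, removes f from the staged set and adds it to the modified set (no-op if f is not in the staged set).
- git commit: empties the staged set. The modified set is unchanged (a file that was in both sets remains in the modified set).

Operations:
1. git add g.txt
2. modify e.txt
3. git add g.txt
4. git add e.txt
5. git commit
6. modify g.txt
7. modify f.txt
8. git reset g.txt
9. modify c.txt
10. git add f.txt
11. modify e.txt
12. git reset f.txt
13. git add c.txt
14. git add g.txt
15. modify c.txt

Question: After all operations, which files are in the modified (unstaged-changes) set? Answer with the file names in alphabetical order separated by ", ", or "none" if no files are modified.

After op 1 (git add g.txt): modified={none} staged={none}
After op 2 (modify e.txt): modified={e.txt} staged={none}
After op 3 (git add g.txt): modified={e.txt} staged={none}
After op 4 (git add e.txt): modified={none} staged={e.txt}
After op 5 (git commit): modified={none} staged={none}
After op 6 (modify g.txt): modified={g.txt} staged={none}
After op 7 (modify f.txt): modified={f.txt, g.txt} staged={none}
After op 8 (git reset g.txt): modified={f.txt, g.txt} staged={none}
After op 9 (modify c.txt): modified={c.txt, f.txt, g.txt} staged={none}
After op 10 (git add f.txt): modified={c.txt, g.txt} staged={f.txt}
After op 11 (modify e.txt): modified={c.txt, e.txt, g.txt} staged={f.txt}
After op 12 (git reset f.txt): modified={c.txt, e.txt, f.txt, g.txt} staged={none}
After op 13 (git add c.txt): modified={e.txt, f.txt, g.txt} staged={c.txt}
After op 14 (git add g.txt): modified={e.txt, f.txt} staged={c.txt, g.txt}
After op 15 (modify c.txt): modified={c.txt, e.txt, f.txt} staged={c.txt, g.txt}

Answer: c.txt, e.txt, f.txt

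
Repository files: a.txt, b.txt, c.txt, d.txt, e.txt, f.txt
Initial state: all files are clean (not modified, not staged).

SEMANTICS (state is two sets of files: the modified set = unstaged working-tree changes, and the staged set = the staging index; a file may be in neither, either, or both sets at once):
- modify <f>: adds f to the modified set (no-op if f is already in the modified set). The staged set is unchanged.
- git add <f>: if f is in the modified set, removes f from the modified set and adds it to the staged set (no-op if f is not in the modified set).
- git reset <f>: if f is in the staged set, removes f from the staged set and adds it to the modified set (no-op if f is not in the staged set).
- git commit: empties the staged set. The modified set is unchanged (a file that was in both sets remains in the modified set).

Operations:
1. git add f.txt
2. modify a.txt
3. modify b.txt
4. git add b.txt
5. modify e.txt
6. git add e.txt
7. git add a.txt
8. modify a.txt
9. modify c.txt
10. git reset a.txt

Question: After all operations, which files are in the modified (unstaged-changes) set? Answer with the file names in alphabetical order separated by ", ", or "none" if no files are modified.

After op 1 (git add f.txt): modified={none} staged={none}
After op 2 (modify a.txt): modified={a.txt} staged={none}
After op 3 (modify b.txt): modified={a.txt, b.txt} staged={none}
After op 4 (git add b.txt): modified={a.txt} staged={b.txt}
After op 5 (modify e.txt): modified={a.txt, e.txt} staged={b.txt}
After op 6 (git add e.txt): modified={a.txt} staged={b.txt, e.txt}
After op 7 (git add a.txt): modified={none} staged={a.txt, b.txt, e.txt}
After op 8 (modify a.txt): modified={a.txt} staged={a.txt, b.txt, e.txt}
After op 9 (modify c.txt): modified={a.txt, c.txt} staged={a.txt, b.txt, e.txt}
After op 10 (git reset a.txt): modified={a.txt, c.txt} staged={b.txt, e.txt}

Answer: a.txt, c.txt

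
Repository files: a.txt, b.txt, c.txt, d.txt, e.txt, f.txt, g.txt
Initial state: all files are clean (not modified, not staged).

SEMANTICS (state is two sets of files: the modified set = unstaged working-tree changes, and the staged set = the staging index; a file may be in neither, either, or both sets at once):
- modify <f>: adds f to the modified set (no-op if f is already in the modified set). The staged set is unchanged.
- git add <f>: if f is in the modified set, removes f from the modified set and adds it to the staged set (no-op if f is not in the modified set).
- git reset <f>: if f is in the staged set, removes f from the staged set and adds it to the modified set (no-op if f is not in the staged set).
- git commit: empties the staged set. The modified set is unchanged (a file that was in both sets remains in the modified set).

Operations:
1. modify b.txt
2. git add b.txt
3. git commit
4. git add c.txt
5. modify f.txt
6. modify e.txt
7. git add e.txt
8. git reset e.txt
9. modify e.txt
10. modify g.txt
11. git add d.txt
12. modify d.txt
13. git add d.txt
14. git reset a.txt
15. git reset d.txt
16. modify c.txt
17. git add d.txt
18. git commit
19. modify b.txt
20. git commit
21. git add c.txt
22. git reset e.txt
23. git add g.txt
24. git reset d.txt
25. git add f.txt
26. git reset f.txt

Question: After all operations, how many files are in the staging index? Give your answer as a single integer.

Answer: 2

Derivation:
After op 1 (modify b.txt): modified={b.txt} staged={none}
After op 2 (git add b.txt): modified={none} staged={b.txt}
After op 3 (git commit): modified={none} staged={none}
After op 4 (git add c.txt): modified={none} staged={none}
After op 5 (modify f.txt): modified={f.txt} staged={none}
After op 6 (modify e.txt): modified={e.txt, f.txt} staged={none}
After op 7 (git add e.txt): modified={f.txt} staged={e.txt}
After op 8 (git reset e.txt): modified={e.txt, f.txt} staged={none}
After op 9 (modify e.txt): modified={e.txt, f.txt} staged={none}
After op 10 (modify g.txt): modified={e.txt, f.txt, g.txt} staged={none}
After op 11 (git add d.txt): modified={e.txt, f.txt, g.txt} staged={none}
After op 12 (modify d.txt): modified={d.txt, e.txt, f.txt, g.txt} staged={none}
After op 13 (git add d.txt): modified={e.txt, f.txt, g.txt} staged={d.txt}
After op 14 (git reset a.txt): modified={e.txt, f.txt, g.txt} staged={d.txt}
After op 15 (git reset d.txt): modified={d.txt, e.txt, f.txt, g.txt} staged={none}
After op 16 (modify c.txt): modified={c.txt, d.txt, e.txt, f.txt, g.txt} staged={none}
After op 17 (git add d.txt): modified={c.txt, e.txt, f.txt, g.txt} staged={d.txt}
After op 18 (git commit): modified={c.txt, e.txt, f.txt, g.txt} staged={none}
After op 19 (modify b.txt): modified={b.txt, c.txt, e.txt, f.txt, g.txt} staged={none}
After op 20 (git commit): modified={b.txt, c.txt, e.txt, f.txt, g.txt} staged={none}
After op 21 (git add c.txt): modified={b.txt, e.txt, f.txt, g.txt} staged={c.txt}
After op 22 (git reset e.txt): modified={b.txt, e.txt, f.txt, g.txt} staged={c.txt}
After op 23 (git add g.txt): modified={b.txt, e.txt, f.txt} staged={c.txt, g.txt}
After op 24 (git reset d.txt): modified={b.txt, e.txt, f.txt} staged={c.txt, g.txt}
After op 25 (git add f.txt): modified={b.txt, e.txt} staged={c.txt, f.txt, g.txt}
After op 26 (git reset f.txt): modified={b.txt, e.txt, f.txt} staged={c.txt, g.txt}
Final staged set: {c.txt, g.txt} -> count=2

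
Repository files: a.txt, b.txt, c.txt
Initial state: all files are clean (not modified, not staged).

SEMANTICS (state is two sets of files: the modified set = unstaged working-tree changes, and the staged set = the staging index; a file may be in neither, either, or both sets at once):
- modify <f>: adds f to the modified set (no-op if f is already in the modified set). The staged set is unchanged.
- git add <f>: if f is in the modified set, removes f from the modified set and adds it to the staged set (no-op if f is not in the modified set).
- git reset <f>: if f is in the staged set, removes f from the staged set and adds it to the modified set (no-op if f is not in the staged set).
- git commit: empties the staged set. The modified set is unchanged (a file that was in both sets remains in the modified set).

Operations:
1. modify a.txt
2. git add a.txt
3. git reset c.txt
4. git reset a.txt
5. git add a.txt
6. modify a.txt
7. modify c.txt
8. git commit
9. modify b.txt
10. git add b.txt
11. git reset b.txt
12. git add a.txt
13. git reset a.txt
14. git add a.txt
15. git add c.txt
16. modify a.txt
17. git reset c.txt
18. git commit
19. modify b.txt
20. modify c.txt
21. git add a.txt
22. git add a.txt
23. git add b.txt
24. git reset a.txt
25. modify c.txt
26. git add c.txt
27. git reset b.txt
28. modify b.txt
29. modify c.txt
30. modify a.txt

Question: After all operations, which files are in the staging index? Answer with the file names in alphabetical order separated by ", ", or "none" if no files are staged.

Answer: c.txt

Derivation:
After op 1 (modify a.txt): modified={a.txt} staged={none}
After op 2 (git add a.txt): modified={none} staged={a.txt}
After op 3 (git reset c.txt): modified={none} staged={a.txt}
After op 4 (git reset a.txt): modified={a.txt} staged={none}
After op 5 (git add a.txt): modified={none} staged={a.txt}
After op 6 (modify a.txt): modified={a.txt} staged={a.txt}
After op 7 (modify c.txt): modified={a.txt, c.txt} staged={a.txt}
After op 8 (git commit): modified={a.txt, c.txt} staged={none}
After op 9 (modify b.txt): modified={a.txt, b.txt, c.txt} staged={none}
After op 10 (git add b.txt): modified={a.txt, c.txt} staged={b.txt}
After op 11 (git reset b.txt): modified={a.txt, b.txt, c.txt} staged={none}
After op 12 (git add a.txt): modified={b.txt, c.txt} staged={a.txt}
After op 13 (git reset a.txt): modified={a.txt, b.txt, c.txt} staged={none}
After op 14 (git add a.txt): modified={b.txt, c.txt} staged={a.txt}
After op 15 (git add c.txt): modified={b.txt} staged={a.txt, c.txt}
After op 16 (modify a.txt): modified={a.txt, b.txt} staged={a.txt, c.txt}
After op 17 (git reset c.txt): modified={a.txt, b.txt, c.txt} staged={a.txt}
After op 18 (git commit): modified={a.txt, b.txt, c.txt} staged={none}
After op 19 (modify b.txt): modified={a.txt, b.txt, c.txt} staged={none}
After op 20 (modify c.txt): modified={a.txt, b.txt, c.txt} staged={none}
After op 21 (git add a.txt): modified={b.txt, c.txt} staged={a.txt}
After op 22 (git add a.txt): modified={b.txt, c.txt} staged={a.txt}
After op 23 (git add b.txt): modified={c.txt} staged={a.txt, b.txt}
After op 24 (git reset a.txt): modified={a.txt, c.txt} staged={b.txt}
After op 25 (modify c.txt): modified={a.txt, c.txt} staged={b.txt}
After op 26 (git add c.txt): modified={a.txt} staged={b.txt, c.txt}
After op 27 (git reset b.txt): modified={a.txt, b.txt} staged={c.txt}
After op 28 (modify b.txt): modified={a.txt, b.txt} staged={c.txt}
After op 29 (modify c.txt): modified={a.txt, b.txt, c.txt} staged={c.txt}
After op 30 (modify a.txt): modified={a.txt, b.txt, c.txt} staged={c.txt}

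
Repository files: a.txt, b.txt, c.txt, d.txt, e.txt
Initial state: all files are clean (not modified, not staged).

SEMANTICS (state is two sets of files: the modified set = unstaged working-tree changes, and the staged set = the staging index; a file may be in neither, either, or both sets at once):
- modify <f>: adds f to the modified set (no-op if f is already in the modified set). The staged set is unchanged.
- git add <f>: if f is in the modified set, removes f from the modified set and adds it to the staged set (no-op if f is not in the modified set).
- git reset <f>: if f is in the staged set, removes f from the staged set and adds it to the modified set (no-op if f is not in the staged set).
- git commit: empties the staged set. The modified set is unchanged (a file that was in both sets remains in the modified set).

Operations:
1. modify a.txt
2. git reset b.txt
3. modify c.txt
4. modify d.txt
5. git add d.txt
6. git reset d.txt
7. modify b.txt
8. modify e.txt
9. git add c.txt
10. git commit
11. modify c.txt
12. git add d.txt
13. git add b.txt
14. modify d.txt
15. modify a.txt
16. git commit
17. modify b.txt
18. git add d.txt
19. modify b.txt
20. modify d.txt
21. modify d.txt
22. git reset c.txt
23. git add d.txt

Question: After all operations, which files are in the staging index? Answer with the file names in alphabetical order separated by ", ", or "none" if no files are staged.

After op 1 (modify a.txt): modified={a.txt} staged={none}
After op 2 (git reset b.txt): modified={a.txt} staged={none}
After op 3 (modify c.txt): modified={a.txt, c.txt} staged={none}
After op 4 (modify d.txt): modified={a.txt, c.txt, d.txt} staged={none}
After op 5 (git add d.txt): modified={a.txt, c.txt} staged={d.txt}
After op 6 (git reset d.txt): modified={a.txt, c.txt, d.txt} staged={none}
After op 7 (modify b.txt): modified={a.txt, b.txt, c.txt, d.txt} staged={none}
After op 8 (modify e.txt): modified={a.txt, b.txt, c.txt, d.txt, e.txt} staged={none}
After op 9 (git add c.txt): modified={a.txt, b.txt, d.txt, e.txt} staged={c.txt}
After op 10 (git commit): modified={a.txt, b.txt, d.txt, e.txt} staged={none}
After op 11 (modify c.txt): modified={a.txt, b.txt, c.txt, d.txt, e.txt} staged={none}
After op 12 (git add d.txt): modified={a.txt, b.txt, c.txt, e.txt} staged={d.txt}
After op 13 (git add b.txt): modified={a.txt, c.txt, e.txt} staged={b.txt, d.txt}
After op 14 (modify d.txt): modified={a.txt, c.txt, d.txt, e.txt} staged={b.txt, d.txt}
After op 15 (modify a.txt): modified={a.txt, c.txt, d.txt, e.txt} staged={b.txt, d.txt}
After op 16 (git commit): modified={a.txt, c.txt, d.txt, e.txt} staged={none}
After op 17 (modify b.txt): modified={a.txt, b.txt, c.txt, d.txt, e.txt} staged={none}
After op 18 (git add d.txt): modified={a.txt, b.txt, c.txt, e.txt} staged={d.txt}
After op 19 (modify b.txt): modified={a.txt, b.txt, c.txt, e.txt} staged={d.txt}
After op 20 (modify d.txt): modified={a.txt, b.txt, c.txt, d.txt, e.txt} staged={d.txt}
After op 21 (modify d.txt): modified={a.txt, b.txt, c.txt, d.txt, e.txt} staged={d.txt}
After op 22 (git reset c.txt): modified={a.txt, b.txt, c.txt, d.txt, e.txt} staged={d.txt}
After op 23 (git add d.txt): modified={a.txt, b.txt, c.txt, e.txt} staged={d.txt}

Answer: d.txt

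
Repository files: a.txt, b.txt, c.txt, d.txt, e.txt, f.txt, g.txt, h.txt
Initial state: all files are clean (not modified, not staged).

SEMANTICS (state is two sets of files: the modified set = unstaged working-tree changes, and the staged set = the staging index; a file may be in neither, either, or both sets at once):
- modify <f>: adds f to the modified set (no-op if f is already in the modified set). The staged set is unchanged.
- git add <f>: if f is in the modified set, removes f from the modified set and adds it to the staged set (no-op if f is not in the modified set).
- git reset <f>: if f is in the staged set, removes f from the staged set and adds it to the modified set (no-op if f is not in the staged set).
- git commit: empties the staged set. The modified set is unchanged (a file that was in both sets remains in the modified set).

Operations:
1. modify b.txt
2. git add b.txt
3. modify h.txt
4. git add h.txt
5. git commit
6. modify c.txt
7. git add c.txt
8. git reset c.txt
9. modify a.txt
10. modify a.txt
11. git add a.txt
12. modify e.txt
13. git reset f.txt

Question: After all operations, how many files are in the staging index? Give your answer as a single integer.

After op 1 (modify b.txt): modified={b.txt} staged={none}
After op 2 (git add b.txt): modified={none} staged={b.txt}
After op 3 (modify h.txt): modified={h.txt} staged={b.txt}
After op 4 (git add h.txt): modified={none} staged={b.txt, h.txt}
After op 5 (git commit): modified={none} staged={none}
After op 6 (modify c.txt): modified={c.txt} staged={none}
After op 7 (git add c.txt): modified={none} staged={c.txt}
After op 8 (git reset c.txt): modified={c.txt} staged={none}
After op 9 (modify a.txt): modified={a.txt, c.txt} staged={none}
After op 10 (modify a.txt): modified={a.txt, c.txt} staged={none}
After op 11 (git add a.txt): modified={c.txt} staged={a.txt}
After op 12 (modify e.txt): modified={c.txt, e.txt} staged={a.txt}
After op 13 (git reset f.txt): modified={c.txt, e.txt} staged={a.txt}
Final staged set: {a.txt} -> count=1

Answer: 1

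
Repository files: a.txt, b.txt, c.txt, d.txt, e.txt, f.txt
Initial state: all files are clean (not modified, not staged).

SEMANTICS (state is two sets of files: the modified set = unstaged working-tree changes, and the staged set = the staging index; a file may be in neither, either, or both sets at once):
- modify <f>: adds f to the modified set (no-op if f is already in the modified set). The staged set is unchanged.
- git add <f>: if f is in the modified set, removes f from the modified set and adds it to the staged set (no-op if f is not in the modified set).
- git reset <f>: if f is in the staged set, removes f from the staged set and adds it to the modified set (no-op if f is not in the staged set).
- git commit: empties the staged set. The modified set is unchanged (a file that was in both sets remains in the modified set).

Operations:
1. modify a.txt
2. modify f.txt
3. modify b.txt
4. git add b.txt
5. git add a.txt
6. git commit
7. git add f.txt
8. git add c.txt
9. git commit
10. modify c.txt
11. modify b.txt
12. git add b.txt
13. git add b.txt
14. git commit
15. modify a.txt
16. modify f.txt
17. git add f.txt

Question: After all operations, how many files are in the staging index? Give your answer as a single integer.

After op 1 (modify a.txt): modified={a.txt} staged={none}
After op 2 (modify f.txt): modified={a.txt, f.txt} staged={none}
After op 3 (modify b.txt): modified={a.txt, b.txt, f.txt} staged={none}
After op 4 (git add b.txt): modified={a.txt, f.txt} staged={b.txt}
After op 5 (git add a.txt): modified={f.txt} staged={a.txt, b.txt}
After op 6 (git commit): modified={f.txt} staged={none}
After op 7 (git add f.txt): modified={none} staged={f.txt}
After op 8 (git add c.txt): modified={none} staged={f.txt}
After op 9 (git commit): modified={none} staged={none}
After op 10 (modify c.txt): modified={c.txt} staged={none}
After op 11 (modify b.txt): modified={b.txt, c.txt} staged={none}
After op 12 (git add b.txt): modified={c.txt} staged={b.txt}
After op 13 (git add b.txt): modified={c.txt} staged={b.txt}
After op 14 (git commit): modified={c.txt} staged={none}
After op 15 (modify a.txt): modified={a.txt, c.txt} staged={none}
After op 16 (modify f.txt): modified={a.txt, c.txt, f.txt} staged={none}
After op 17 (git add f.txt): modified={a.txt, c.txt} staged={f.txt}
Final staged set: {f.txt} -> count=1

Answer: 1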